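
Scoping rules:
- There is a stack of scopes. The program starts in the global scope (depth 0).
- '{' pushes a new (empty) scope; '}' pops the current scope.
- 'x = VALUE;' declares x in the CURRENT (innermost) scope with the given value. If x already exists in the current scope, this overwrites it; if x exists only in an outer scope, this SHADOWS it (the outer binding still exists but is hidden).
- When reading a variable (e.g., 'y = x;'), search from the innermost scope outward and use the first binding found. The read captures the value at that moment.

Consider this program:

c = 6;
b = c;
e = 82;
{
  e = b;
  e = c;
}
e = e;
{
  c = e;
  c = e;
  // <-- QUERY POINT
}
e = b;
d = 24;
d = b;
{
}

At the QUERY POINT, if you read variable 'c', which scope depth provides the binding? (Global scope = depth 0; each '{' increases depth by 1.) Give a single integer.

Answer: 1

Derivation:
Step 1: declare c=6 at depth 0
Step 2: declare b=(read c)=6 at depth 0
Step 3: declare e=82 at depth 0
Step 4: enter scope (depth=1)
Step 5: declare e=(read b)=6 at depth 1
Step 6: declare e=(read c)=6 at depth 1
Step 7: exit scope (depth=0)
Step 8: declare e=(read e)=82 at depth 0
Step 9: enter scope (depth=1)
Step 10: declare c=(read e)=82 at depth 1
Step 11: declare c=(read e)=82 at depth 1
Visible at query point: b=6 c=82 e=82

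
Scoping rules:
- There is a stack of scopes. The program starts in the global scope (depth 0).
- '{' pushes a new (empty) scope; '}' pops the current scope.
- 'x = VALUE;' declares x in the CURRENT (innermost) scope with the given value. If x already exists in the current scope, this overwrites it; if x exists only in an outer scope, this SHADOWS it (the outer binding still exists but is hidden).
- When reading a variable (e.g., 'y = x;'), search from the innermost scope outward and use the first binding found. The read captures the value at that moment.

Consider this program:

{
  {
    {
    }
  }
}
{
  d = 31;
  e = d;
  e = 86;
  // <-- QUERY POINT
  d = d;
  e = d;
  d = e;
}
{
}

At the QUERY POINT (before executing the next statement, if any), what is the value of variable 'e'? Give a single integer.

Step 1: enter scope (depth=1)
Step 2: enter scope (depth=2)
Step 3: enter scope (depth=3)
Step 4: exit scope (depth=2)
Step 5: exit scope (depth=1)
Step 6: exit scope (depth=0)
Step 7: enter scope (depth=1)
Step 8: declare d=31 at depth 1
Step 9: declare e=(read d)=31 at depth 1
Step 10: declare e=86 at depth 1
Visible at query point: d=31 e=86

Answer: 86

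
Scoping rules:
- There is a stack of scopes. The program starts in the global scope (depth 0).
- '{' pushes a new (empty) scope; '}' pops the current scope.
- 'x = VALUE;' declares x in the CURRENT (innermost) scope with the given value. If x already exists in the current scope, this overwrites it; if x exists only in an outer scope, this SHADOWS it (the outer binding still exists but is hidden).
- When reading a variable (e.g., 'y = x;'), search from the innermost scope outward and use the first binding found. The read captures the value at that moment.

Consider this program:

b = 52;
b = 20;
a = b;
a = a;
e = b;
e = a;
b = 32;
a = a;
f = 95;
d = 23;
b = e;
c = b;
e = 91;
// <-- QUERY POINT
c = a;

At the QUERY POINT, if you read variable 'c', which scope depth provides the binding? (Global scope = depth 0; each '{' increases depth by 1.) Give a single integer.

Step 1: declare b=52 at depth 0
Step 2: declare b=20 at depth 0
Step 3: declare a=(read b)=20 at depth 0
Step 4: declare a=(read a)=20 at depth 0
Step 5: declare e=(read b)=20 at depth 0
Step 6: declare e=(read a)=20 at depth 0
Step 7: declare b=32 at depth 0
Step 8: declare a=(read a)=20 at depth 0
Step 9: declare f=95 at depth 0
Step 10: declare d=23 at depth 0
Step 11: declare b=(read e)=20 at depth 0
Step 12: declare c=(read b)=20 at depth 0
Step 13: declare e=91 at depth 0
Visible at query point: a=20 b=20 c=20 d=23 e=91 f=95

Answer: 0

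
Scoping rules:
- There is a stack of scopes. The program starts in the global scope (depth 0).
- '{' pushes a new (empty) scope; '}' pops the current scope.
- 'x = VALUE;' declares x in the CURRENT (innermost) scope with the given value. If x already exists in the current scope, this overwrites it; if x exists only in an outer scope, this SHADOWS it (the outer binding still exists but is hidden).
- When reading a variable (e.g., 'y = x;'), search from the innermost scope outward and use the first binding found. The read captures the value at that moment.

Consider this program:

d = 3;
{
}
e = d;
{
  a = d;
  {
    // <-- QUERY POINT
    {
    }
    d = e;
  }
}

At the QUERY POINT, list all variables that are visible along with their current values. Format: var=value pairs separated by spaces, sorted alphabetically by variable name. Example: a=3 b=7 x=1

Answer: a=3 d=3 e=3

Derivation:
Step 1: declare d=3 at depth 0
Step 2: enter scope (depth=1)
Step 3: exit scope (depth=0)
Step 4: declare e=(read d)=3 at depth 0
Step 5: enter scope (depth=1)
Step 6: declare a=(read d)=3 at depth 1
Step 7: enter scope (depth=2)
Visible at query point: a=3 d=3 e=3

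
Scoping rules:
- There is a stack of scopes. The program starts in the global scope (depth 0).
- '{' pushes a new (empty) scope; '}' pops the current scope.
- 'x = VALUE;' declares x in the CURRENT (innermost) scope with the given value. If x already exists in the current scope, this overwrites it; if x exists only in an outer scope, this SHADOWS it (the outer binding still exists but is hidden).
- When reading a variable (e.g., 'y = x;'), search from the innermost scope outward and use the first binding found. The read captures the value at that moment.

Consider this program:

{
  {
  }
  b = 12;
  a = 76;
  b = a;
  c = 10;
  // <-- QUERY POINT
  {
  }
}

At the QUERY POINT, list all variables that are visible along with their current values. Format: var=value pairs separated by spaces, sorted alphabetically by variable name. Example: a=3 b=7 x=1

Step 1: enter scope (depth=1)
Step 2: enter scope (depth=2)
Step 3: exit scope (depth=1)
Step 4: declare b=12 at depth 1
Step 5: declare a=76 at depth 1
Step 6: declare b=(read a)=76 at depth 1
Step 7: declare c=10 at depth 1
Visible at query point: a=76 b=76 c=10

Answer: a=76 b=76 c=10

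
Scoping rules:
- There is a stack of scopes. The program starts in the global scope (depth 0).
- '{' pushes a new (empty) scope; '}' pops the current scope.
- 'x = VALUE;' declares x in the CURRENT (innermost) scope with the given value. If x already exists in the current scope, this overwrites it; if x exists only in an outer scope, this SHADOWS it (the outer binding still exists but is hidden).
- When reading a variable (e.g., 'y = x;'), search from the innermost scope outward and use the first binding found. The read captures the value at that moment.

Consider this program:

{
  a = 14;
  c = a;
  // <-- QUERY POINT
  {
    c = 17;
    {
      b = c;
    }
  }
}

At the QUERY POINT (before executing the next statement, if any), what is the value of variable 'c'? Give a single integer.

Step 1: enter scope (depth=1)
Step 2: declare a=14 at depth 1
Step 3: declare c=(read a)=14 at depth 1
Visible at query point: a=14 c=14

Answer: 14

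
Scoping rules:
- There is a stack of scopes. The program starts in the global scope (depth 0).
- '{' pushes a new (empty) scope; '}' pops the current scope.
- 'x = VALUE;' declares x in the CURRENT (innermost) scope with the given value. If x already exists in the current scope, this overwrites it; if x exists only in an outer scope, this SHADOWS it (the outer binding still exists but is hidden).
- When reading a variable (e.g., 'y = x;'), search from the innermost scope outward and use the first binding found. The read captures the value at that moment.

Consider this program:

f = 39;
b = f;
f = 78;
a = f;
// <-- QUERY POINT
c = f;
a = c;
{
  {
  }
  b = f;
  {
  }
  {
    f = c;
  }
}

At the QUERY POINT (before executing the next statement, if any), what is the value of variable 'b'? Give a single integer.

Answer: 39

Derivation:
Step 1: declare f=39 at depth 0
Step 2: declare b=(read f)=39 at depth 0
Step 3: declare f=78 at depth 0
Step 4: declare a=(read f)=78 at depth 0
Visible at query point: a=78 b=39 f=78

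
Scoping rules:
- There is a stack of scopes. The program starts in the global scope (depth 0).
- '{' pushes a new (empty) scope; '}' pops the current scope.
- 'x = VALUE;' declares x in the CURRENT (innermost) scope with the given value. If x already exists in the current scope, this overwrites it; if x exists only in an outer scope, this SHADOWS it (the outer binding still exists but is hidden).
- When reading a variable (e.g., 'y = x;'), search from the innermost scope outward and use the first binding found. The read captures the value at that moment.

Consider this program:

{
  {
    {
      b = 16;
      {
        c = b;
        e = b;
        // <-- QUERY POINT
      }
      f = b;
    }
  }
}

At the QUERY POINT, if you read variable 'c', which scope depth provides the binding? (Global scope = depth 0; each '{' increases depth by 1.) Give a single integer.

Step 1: enter scope (depth=1)
Step 2: enter scope (depth=2)
Step 3: enter scope (depth=3)
Step 4: declare b=16 at depth 3
Step 5: enter scope (depth=4)
Step 6: declare c=(read b)=16 at depth 4
Step 7: declare e=(read b)=16 at depth 4
Visible at query point: b=16 c=16 e=16

Answer: 4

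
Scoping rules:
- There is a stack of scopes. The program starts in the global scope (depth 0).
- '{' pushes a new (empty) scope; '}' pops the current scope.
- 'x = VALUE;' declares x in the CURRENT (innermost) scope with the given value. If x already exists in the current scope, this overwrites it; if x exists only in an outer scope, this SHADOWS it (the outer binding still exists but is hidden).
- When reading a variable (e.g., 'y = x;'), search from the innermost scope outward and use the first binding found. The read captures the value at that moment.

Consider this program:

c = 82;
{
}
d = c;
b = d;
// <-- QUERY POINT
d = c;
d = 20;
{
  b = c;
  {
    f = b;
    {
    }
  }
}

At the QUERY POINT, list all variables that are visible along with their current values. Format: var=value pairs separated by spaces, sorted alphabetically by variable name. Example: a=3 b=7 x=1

Step 1: declare c=82 at depth 0
Step 2: enter scope (depth=1)
Step 3: exit scope (depth=0)
Step 4: declare d=(read c)=82 at depth 0
Step 5: declare b=(read d)=82 at depth 0
Visible at query point: b=82 c=82 d=82

Answer: b=82 c=82 d=82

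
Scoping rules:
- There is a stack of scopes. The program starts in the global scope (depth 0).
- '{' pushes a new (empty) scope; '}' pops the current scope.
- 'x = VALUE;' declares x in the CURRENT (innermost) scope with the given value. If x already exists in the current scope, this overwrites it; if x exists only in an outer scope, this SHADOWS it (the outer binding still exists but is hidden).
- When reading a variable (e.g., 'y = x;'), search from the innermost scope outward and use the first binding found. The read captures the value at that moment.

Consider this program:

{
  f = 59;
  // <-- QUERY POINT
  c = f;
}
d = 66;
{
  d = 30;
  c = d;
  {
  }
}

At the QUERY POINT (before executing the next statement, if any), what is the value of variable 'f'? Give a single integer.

Answer: 59

Derivation:
Step 1: enter scope (depth=1)
Step 2: declare f=59 at depth 1
Visible at query point: f=59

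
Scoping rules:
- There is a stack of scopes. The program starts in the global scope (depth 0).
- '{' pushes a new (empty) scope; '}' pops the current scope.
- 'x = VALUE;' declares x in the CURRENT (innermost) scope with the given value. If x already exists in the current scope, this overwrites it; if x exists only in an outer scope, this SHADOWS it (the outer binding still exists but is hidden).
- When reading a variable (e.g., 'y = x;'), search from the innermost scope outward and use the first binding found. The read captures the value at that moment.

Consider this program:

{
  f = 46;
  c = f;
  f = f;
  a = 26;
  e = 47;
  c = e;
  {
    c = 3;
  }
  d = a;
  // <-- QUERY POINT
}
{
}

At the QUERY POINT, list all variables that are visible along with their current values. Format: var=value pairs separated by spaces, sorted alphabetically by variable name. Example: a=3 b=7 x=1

Answer: a=26 c=47 d=26 e=47 f=46

Derivation:
Step 1: enter scope (depth=1)
Step 2: declare f=46 at depth 1
Step 3: declare c=(read f)=46 at depth 1
Step 4: declare f=(read f)=46 at depth 1
Step 5: declare a=26 at depth 1
Step 6: declare e=47 at depth 1
Step 7: declare c=(read e)=47 at depth 1
Step 8: enter scope (depth=2)
Step 9: declare c=3 at depth 2
Step 10: exit scope (depth=1)
Step 11: declare d=(read a)=26 at depth 1
Visible at query point: a=26 c=47 d=26 e=47 f=46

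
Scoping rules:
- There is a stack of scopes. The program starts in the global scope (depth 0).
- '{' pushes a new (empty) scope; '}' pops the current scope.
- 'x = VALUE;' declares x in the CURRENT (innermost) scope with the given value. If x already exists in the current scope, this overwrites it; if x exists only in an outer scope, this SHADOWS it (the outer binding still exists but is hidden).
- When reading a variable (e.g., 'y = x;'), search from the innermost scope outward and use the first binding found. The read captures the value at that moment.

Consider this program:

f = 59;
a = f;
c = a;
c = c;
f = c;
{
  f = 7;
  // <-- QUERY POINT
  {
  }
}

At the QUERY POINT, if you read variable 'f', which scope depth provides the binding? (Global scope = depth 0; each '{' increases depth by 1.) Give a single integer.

Step 1: declare f=59 at depth 0
Step 2: declare a=(read f)=59 at depth 0
Step 3: declare c=(read a)=59 at depth 0
Step 4: declare c=(read c)=59 at depth 0
Step 5: declare f=(read c)=59 at depth 0
Step 6: enter scope (depth=1)
Step 7: declare f=7 at depth 1
Visible at query point: a=59 c=59 f=7

Answer: 1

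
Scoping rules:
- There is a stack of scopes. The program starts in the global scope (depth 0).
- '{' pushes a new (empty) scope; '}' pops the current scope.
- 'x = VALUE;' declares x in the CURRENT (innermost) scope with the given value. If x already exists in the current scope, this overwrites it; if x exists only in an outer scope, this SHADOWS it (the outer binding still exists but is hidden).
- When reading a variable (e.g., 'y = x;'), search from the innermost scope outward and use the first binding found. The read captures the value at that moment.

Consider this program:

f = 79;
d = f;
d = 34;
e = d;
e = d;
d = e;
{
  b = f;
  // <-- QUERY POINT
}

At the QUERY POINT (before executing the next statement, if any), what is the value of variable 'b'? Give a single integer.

Answer: 79

Derivation:
Step 1: declare f=79 at depth 0
Step 2: declare d=(read f)=79 at depth 0
Step 3: declare d=34 at depth 0
Step 4: declare e=(read d)=34 at depth 0
Step 5: declare e=(read d)=34 at depth 0
Step 6: declare d=(read e)=34 at depth 0
Step 7: enter scope (depth=1)
Step 8: declare b=(read f)=79 at depth 1
Visible at query point: b=79 d=34 e=34 f=79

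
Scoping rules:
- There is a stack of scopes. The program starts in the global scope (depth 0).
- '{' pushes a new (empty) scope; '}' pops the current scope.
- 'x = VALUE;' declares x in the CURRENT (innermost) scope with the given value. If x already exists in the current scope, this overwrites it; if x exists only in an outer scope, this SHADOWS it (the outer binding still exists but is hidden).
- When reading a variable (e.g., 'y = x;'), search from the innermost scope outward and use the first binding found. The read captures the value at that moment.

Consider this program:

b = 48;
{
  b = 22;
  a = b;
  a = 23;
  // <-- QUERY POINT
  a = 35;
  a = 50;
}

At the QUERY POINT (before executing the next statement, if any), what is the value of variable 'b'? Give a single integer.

Answer: 22

Derivation:
Step 1: declare b=48 at depth 0
Step 2: enter scope (depth=1)
Step 3: declare b=22 at depth 1
Step 4: declare a=(read b)=22 at depth 1
Step 5: declare a=23 at depth 1
Visible at query point: a=23 b=22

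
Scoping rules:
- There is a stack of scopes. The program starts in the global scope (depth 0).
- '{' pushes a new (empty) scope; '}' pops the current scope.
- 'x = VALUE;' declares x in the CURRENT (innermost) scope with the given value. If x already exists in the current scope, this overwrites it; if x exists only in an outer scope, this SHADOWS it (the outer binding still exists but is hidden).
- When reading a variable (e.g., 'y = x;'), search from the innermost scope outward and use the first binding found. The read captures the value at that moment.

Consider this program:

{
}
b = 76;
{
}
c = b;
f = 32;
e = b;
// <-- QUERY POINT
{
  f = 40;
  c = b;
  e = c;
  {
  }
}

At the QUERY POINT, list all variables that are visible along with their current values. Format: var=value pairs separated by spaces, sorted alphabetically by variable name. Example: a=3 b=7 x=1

Answer: b=76 c=76 e=76 f=32

Derivation:
Step 1: enter scope (depth=1)
Step 2: exit scope (depth=0)
Step 3: declare b=76 at depth 0
Step 4: enter scope (depth=1)
Step 5: exit scope (depth=0)
Step 6: declare c=(read b)=76 at depth 0
Step 7: declare f=32 at depth 0
Step 8: declare e=(read b)=76 at depth 0
Visible at query point: b=76 c=76 e=76 f=32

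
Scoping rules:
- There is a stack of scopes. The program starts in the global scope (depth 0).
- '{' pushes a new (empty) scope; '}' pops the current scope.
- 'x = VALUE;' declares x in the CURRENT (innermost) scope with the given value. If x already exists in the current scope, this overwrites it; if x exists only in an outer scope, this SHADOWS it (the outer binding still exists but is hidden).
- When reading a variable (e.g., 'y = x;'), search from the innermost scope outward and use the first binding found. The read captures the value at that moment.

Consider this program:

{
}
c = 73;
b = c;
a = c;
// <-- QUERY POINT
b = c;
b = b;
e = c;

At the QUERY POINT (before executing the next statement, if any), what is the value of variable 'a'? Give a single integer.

Step 1: enter scope (depth=1)
Step 2: exit scope (depth=0)
Step 3: declare c=73 at depth 0
Step 4: declare b=(read c)=73 at depth 0
Step 5: declare a=(read c)=73 at depth 0
Visible at query point: a=73 b=73 c=73

Answer: 73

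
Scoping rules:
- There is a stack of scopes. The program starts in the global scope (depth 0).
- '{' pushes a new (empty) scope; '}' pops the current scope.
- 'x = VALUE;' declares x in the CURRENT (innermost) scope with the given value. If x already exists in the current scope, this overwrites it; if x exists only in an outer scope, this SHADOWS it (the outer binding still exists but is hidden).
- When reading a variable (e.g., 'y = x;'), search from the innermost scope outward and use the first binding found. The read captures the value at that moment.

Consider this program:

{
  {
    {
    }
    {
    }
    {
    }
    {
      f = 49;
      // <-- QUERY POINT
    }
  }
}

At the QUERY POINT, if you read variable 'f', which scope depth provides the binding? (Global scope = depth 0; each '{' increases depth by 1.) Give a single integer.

Answer: 3

Derivation:
Step 1: enter scope (depth=1)
Step 2: enter scope (depth=2)
Step 3: enter scope (depth=3)
Step 4: exit scope (depth=2)
Step 5: enter scope (depth=3)
Step 6: exit scope (depth=2)
Step 7: enter scope (depth=3)
Step 8: exit scope (depth=2)
Step 9: enter scope (depth=3)
Step 10: declare f=49 at depth 3
Visible at query point: f=49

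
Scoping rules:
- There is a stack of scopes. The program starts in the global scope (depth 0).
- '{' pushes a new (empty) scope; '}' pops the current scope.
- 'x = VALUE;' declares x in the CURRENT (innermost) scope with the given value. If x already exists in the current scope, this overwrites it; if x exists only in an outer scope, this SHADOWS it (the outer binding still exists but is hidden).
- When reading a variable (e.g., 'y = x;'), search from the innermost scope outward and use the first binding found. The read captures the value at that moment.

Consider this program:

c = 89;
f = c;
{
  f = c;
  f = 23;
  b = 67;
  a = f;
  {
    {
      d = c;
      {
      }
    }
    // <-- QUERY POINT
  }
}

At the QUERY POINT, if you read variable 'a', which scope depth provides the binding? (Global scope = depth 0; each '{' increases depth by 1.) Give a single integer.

Answer: 1

Derivation:
Step 1: declare c=89 at depth 0
Step 2: declare f=(read c)=89 at depth 0
Step 3: enter scope (depth=1)
Step 4: declare f=(read c)=89 at depth 1
Step 5: declare f=23 at depth 1
Step 6: declare b=67 at depth 1
Step 7: declare a=(read f)=23 at depth 1
Step 8: enter scope (depth=2)
Step 9: enter scope (depth=3)
Step 10: declare d=(read c)=89 at depth 3
Step 11: enter scope (depth=4)
Step 12: exit scope (depth=3)
Step 13: exit scope (depth=2)
Visible at query point: a=23 b=67 c=89 f=23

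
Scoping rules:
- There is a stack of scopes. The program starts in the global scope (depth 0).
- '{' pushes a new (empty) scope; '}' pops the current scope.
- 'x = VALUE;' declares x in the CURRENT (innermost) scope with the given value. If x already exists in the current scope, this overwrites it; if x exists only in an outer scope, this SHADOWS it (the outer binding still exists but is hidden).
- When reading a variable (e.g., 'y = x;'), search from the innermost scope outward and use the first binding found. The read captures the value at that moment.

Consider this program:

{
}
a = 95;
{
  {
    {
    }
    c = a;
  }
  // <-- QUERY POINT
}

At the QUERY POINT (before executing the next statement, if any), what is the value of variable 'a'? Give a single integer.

Step 1: enter scope (depth=1)
Step 2: exit scope (depth=0)
Step 3: declare a=95 at depth 0
Step 4: enter scope (depth=1)
Step 5: enter scope (depth=2)
Step 6: enter scope (depth=3)
Step 7: exit scope (depth=2)
Step 8: declare c=(read a)=95 at depth 2
Step 9: exit scope (depth=1)
Visible at query point: a=95

Answer: 95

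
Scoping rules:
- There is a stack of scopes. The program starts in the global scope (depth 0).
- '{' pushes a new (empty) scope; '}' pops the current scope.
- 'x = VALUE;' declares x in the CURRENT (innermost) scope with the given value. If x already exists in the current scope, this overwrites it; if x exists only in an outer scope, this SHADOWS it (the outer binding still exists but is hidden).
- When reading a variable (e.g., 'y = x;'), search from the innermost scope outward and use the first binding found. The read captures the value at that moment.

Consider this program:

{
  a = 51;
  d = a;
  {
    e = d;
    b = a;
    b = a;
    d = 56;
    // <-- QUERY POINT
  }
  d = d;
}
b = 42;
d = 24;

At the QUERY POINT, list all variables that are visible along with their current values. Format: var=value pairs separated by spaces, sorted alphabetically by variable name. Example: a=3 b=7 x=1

Answer: a=51 b=51 d=56 e=51

Derivation:
Step 1: enter scope (depth=1)
Step 2: declare a=51 at depth 1
Step 3: declare d=(read a)=51 at depth 1
Step 4: enter scope (depth=2)
Step 5: declare e=(read d)=51 at depth 2
Step 6: declare b=(read a)=51 at depth 2
Step 7: declare b=(read a)=51 at depth 2
Step 8: declare d=56 at depth 2
Visible at query point: a=51 b=51 d=56 e=51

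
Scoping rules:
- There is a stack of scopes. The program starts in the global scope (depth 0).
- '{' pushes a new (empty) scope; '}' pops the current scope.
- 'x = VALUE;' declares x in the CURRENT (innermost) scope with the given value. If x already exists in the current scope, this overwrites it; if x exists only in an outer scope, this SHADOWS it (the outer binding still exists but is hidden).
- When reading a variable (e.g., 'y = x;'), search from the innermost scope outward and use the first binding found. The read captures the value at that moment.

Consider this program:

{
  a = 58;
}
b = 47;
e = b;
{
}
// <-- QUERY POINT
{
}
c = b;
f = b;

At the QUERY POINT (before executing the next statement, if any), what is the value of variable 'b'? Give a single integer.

Answer: 47

Derivation:
Step 1: enter scope (depth=1)
Step 2: declare a=58 at depth 1
Step 3: exit scope (depth=0)
Step 4: declare b=47 at depth 0
Step 5: declare e=(read b)=47 at depth 0
Step 6: enter scope (depth=1)
Step 7: exit scope (depth=0)
Visible at query point: b=47 e=47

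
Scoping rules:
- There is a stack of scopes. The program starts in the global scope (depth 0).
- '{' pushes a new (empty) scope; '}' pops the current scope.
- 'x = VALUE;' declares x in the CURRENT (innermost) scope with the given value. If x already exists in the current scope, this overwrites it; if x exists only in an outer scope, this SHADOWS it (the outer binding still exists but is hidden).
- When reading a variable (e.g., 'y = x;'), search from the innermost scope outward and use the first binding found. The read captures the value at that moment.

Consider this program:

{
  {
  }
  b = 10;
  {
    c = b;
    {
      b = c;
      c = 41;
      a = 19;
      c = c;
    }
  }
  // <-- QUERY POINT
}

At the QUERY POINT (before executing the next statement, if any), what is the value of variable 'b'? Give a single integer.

Step 1: enter scope (depth=1)
Step 2: enter scope (depth=2)
Step 3: exit scope (depth=1)
Step 4: declare b=10 at depth 1
Step 5: enter scope (depth=2)
Step 6: declare c=(read b)=10 at depth 2
Step 7: enter scope (depth=3)
Step 8: declare b=(read c)=10 at depth 3
Step 9: declare c=41 at depth 3
Step 10: declare a=19 at depth 3
Step 11: declare c=(read c)=41 at depth 3
Step 12: exit scope (depth=2)
Step 13: exit scope (depth=1)
Visible at query point: b=10

Answer: 10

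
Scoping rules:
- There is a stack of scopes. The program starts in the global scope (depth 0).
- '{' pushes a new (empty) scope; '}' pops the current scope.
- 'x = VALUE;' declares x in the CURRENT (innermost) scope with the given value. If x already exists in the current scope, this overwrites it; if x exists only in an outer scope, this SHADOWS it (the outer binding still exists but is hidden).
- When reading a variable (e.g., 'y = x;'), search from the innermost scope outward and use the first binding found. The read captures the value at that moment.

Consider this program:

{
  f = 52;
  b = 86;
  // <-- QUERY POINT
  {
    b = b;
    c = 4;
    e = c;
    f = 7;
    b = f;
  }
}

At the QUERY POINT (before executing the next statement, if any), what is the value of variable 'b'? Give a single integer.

Step 1: enter scope (depth=1)
Step 2: declare f=52 at depth 1
Step 3: declare b=86 at depth 1
Visible at query point: b=86 f=52

Answer: 86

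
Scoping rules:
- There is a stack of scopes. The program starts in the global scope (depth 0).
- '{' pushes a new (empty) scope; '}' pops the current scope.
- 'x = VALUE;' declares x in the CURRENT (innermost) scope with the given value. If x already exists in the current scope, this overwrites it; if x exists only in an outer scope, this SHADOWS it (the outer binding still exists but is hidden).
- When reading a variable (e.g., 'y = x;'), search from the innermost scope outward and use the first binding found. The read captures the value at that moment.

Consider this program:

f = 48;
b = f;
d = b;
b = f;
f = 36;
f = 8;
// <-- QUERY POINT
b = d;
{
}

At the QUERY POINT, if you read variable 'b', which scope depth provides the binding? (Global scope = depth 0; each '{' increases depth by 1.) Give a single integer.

Step 1: declare f=48 at depth 0
Step 2: declare b=(read f)=48 at depth 0
Step 3: declare d=(read b)=48 at depth 0
Step 4: declare b=(read f)=48 at depth 0
Step 5: declare f=36 at depth 0
Step 6: declare f=8 at depth 0
Visible at query point: b=48 d=48 f=8

Answer: 0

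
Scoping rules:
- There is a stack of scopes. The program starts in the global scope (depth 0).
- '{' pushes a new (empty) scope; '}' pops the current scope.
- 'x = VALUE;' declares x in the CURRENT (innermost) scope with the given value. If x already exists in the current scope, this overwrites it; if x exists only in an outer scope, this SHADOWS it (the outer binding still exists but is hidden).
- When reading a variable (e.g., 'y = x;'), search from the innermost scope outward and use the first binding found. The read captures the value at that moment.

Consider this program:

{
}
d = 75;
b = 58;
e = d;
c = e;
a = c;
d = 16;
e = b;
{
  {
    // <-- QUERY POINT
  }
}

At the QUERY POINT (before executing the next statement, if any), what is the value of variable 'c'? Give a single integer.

Answer: 75

Derivation:
Step 1: enter scope (depth=1)
Step 2: exit scope (depth=0)
Step 3: declare d=75 at depth 0
Step 4: declare b=58 at depth 0
Step 5: declare e=(read d)=75 at depth 0
Step 6: declare c=(read e)=75 at depth 0
Step 7: declare a=(read c)=75 at depth 0
Step 8: declare d=16 at depth 0
Step 9: declare e=(read b)=58 at depth 0
Step 10: enter scope (depth=1)
Step 11: enter scope (depth=2)
Visible at query point: a=75 b=58 c=75 d=16 e=58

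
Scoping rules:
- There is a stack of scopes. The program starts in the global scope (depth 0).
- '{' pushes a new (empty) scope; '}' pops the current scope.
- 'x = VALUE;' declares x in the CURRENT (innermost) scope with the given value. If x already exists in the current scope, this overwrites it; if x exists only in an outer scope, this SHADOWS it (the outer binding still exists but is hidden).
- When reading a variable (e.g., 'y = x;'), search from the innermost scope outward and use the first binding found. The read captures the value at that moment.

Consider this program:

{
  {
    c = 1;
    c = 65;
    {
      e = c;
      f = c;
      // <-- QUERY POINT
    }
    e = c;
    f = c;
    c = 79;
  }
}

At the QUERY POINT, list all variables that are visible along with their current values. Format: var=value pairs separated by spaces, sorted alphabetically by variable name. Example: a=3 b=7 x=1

Answer: c=65 e=65 f=65

Derivation:
Step 1: enter scope (depth=1)
Step 2: enter scope (depth=2)
Step 3: declare c=1 at depth 2
Step 4: declare c=65 at depth 2
Step 5: enter scope (depth=3)
Step 6: declare e=(read c)=65 at depth 3
Step 7: declare f=(read c)=65 at depth 3
Visible at query point: c=65 e=65 f=65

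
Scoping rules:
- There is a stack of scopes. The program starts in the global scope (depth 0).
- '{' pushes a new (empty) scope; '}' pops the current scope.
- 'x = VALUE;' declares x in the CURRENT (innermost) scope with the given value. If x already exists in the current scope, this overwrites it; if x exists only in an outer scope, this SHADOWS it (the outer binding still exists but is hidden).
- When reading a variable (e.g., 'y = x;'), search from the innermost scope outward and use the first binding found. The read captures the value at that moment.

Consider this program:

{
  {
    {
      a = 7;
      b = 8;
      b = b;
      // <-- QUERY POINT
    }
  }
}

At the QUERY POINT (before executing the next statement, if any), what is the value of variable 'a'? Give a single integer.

Step 1: enter scope (depth=1)
Step 2: enter scope (depth=2)
Step 3: enter scope (depth=3)
Step 4: declare a=7 at depth 3
Step 5: declare b=8 at depth 3
Step 6: declare b=(read b)=8 at depth 3
Visible at query point: a=7 b=8

Answer: 7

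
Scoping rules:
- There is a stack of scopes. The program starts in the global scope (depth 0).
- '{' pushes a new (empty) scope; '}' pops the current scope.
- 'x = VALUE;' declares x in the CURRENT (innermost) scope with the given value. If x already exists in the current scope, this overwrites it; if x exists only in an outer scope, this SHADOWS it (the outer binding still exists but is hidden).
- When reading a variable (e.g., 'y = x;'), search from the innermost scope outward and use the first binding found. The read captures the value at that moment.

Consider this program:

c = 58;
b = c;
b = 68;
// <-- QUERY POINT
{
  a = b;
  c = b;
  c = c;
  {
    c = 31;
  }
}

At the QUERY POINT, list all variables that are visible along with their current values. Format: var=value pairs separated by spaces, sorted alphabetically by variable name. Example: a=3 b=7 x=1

Answer: b=68 c=58

Derivation:
Step 1: declare c=58 at depth 0
Step 2: declare b=(read c)=58 at depth 0
Step 3: declare b=68 at depth 0
Visible at query point: b=68 c=58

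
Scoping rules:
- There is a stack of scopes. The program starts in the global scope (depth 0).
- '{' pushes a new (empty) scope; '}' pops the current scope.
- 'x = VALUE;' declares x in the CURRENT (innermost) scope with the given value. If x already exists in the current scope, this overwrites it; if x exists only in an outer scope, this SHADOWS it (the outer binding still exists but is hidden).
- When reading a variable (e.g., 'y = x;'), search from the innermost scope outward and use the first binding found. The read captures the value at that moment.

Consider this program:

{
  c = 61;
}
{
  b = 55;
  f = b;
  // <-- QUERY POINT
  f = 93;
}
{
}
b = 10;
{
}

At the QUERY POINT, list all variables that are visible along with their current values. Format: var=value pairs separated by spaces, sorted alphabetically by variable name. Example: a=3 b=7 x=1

Step 1: enter scope (depth=1)
Step 2: declare c=61 at depth 1
Step 3: exit scope (depth=0)
Step 4: enter scope (depth=1)
Step 5: declare b=55 at depth 1
Step 6: declare f=(read b)=55 at depth 1
Visible at query point: b=55 f=55

Answer: b=55 f=55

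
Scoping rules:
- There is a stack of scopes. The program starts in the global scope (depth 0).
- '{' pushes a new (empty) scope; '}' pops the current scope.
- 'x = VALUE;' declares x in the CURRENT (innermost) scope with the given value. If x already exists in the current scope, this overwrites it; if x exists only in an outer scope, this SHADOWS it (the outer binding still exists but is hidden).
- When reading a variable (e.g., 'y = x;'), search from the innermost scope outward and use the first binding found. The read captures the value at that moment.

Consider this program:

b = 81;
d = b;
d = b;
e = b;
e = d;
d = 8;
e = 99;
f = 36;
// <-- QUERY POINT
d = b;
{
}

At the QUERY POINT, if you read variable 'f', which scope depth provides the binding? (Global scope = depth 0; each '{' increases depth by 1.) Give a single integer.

Answer: 0

Derivation:
Step 1: declare b=81 at depth 0
Step 2: declare d=(read b)=81 at depth 0
Step 3: declare d=(read b)=81 at depth 0
Step 4: declare e=(read b)=81 at depth 0
Step 5: declare e=(read d)=81 at depth 0
Step 6: declare d=8 at depth 0
Step 7: declare e=99 at depth 0
Step 8: declare f=36 at depth 0
Visible at query point: b=81 d=8 e=99 f=36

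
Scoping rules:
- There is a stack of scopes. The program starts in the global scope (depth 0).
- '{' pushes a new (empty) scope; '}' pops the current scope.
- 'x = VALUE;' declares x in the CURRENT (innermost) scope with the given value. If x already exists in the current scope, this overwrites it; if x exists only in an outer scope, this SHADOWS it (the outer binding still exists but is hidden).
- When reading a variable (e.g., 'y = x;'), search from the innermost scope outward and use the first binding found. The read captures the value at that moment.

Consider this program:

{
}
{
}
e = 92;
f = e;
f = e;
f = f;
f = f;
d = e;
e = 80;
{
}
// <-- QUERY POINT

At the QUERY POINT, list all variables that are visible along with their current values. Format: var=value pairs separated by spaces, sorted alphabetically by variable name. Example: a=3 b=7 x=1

Step 1: enter scope (depth=1)
Step 2: exit scope (depth=0)
Step 3: enter scope (depth=1)
Step 4: exit scope (depth=0)
Step 5: declare e=92 at depth 0
Step 6: declare f=(read e)=92 at depth 0
Step 7: declare f=(read e)=92 at depth 0
Step 8: declare f=(read f)=92 at depth 0
Step 9: declare f=(read f)=92 at depth 0
Step 10: declare d=(read e)=92 at depth 0
Step 11: declare e=80 at depth 0
Step 12: enter scope (depth=1)
Step 13: exit scope (depth=0)
Visible at query point: d=92 e=80 f=92

Answer: d=92 e=80 f=92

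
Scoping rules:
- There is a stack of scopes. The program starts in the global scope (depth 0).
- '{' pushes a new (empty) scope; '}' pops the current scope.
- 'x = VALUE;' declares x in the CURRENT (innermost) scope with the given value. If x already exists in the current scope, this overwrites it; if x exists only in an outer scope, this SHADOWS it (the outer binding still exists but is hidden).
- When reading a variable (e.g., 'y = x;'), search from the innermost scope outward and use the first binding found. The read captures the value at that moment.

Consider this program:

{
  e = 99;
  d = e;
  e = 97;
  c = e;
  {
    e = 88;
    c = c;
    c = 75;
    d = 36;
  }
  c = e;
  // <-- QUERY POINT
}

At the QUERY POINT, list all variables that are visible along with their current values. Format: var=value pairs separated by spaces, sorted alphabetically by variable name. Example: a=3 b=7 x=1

Step 1: enter scope (depth=1)
Step 2: declare e=99 at depth 1
Step 3: declare d=(read e)=99 at depth 1
Step 4: declare e=97 at depth 1
Step 5: declare c=(read e)=97 at depth 1
Step 6: enter scope (depth=2)
Step 7: declare e=88 at depth 2
Step 8: declare c=(read c)=97 at depth 2
Step 9: declare c=75 at depth 2
Step 10: declare d=36 at depth 2
Step 11: exit scope (depth=1)
Step 12: declare c=(read e)=97 at depth 1
Visible at query point: c=97 d=99 e=97

Answer: c=97 d=99 e=97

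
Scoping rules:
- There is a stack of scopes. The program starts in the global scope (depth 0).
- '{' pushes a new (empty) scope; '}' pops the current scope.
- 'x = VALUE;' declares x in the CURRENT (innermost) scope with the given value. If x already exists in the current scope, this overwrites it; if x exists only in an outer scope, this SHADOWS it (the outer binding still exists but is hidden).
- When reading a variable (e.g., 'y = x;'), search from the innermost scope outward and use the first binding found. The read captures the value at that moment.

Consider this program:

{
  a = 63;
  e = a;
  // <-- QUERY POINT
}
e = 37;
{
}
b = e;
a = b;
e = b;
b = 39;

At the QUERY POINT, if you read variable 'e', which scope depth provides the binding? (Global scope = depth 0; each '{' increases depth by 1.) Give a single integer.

Answer: 1

Derivation:
Step 1: enter scope (depth=1)
Step 2: declare a=63 at depth 1
Step 3: declare e=(read a)=63 at depth 1
Visible at query point: a=63 e=63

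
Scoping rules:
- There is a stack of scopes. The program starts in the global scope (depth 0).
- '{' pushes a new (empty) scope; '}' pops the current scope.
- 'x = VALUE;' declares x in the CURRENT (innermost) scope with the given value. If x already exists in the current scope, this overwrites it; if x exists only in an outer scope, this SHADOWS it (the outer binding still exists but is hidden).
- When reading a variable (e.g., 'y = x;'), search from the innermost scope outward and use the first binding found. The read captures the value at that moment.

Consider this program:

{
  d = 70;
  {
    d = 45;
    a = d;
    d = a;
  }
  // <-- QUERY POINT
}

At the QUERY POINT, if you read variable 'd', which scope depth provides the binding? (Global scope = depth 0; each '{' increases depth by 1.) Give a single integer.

Step 1: enter scope (depth=1)
Step 2: declare d=70 at depth 1
Step 3: enter scope (depth=2)
Step 4: declare d=45 at depth 2
Step 5: declare a=(read d)=45 at depth 2
Step 6: declare d=(read a)=45 at depth 2
Step 7: exit scope (depth=1)
Visible at query point: d=70

Answer: 1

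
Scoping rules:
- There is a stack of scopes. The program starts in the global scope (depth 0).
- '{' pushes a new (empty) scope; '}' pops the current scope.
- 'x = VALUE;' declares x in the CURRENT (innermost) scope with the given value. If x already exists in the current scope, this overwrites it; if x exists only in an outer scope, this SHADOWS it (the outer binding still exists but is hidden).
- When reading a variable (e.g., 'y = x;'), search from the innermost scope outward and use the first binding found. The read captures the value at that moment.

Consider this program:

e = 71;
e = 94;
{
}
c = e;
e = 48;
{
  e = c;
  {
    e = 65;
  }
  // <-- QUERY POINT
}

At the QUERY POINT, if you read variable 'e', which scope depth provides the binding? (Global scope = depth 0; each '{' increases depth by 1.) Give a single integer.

Step 1: declare e=71 at depth 0
Step 2: declare e=94 at depth 0
Step 3: enter scope (depth=1)
Step 4: exit scope (depth=0)
Step 5: declare c=(read e)=94 at depth 0
Step 6: declare e=48 at depth 0
Step 7: enter scope (depth=1)
Step 8: declare e=(read c)=94 at depth 1
Step 9: enter scope (depth=2)
Step 10: declare e=65 at depth 2
Step 11: exit scope (depth=1)
Visible at query point: c=94 e=94

Answer: 1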